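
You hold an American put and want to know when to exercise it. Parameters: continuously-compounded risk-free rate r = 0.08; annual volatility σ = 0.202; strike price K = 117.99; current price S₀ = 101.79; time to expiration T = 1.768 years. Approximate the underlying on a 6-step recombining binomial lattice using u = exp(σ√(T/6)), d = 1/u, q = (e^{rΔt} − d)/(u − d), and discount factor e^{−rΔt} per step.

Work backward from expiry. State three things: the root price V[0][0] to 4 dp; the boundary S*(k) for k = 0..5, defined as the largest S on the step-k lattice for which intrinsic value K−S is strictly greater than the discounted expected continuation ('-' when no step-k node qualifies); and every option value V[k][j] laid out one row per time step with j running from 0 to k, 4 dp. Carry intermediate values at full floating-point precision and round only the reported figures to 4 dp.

Δt=0.29467  u=1.11589  d=0.89615  q=0.58117  discount=0.97670
step 6 (expiry): payoffs max(K−S,0) = 65.2698 52.3422 36.2447 16.2000 0.0000 0.0000 0.0000
step 5: (k=5,j=0): S=58.8300, (K−S)⁺=59.1600, hold=56.4111 ⇒ V=59.1600 exercise | (k=5,j=1): S=73.2557, (K−S)⁺=44.7343, hold=41.9854 ⇒ V=44.7343 exercise | (k=5,j=2): S=91.2187, (K−S)⁺=26.7713, hold=24.0224 ⇒ V=26.7713 exercise | (k=5,j=3): S=113.5864, (K−S)⁺=4.4036, hold=6.6270 ⇒ V=6.6270 continue | (k=5,j=4): S=141.4389, (K−S)⁺=0.0000, hold=0.0000 ⇒ V=0.0000 continue | (k=5,j=5): S=176.1212, (K−S)⁺=0.0000, hold=0.0000 ⇒ V=0.0000 continue  boundary S*=91.2187
step 4: (k=4,j=0): S=65.6478, (K−S)⁺=52.3422, hold=49.5933 ⇒ V=52.3422 exercise | (k=4,j=1): S=81.7453, (K−S)⁺=36.2447, hold=33.4959 ⇒ V=36.2447 exercise | (k=4,j=2): S=101.7900, (K−S)⁺=16.2000, hold=14.7132 ⇒ V=16.2000 exercise | (k=4,j=3): S=126.7499, (K−S)⁺=0.0000, hold=2.7110 ⇒ V=2.7110 continue | (k=4,j=4): S=157.8303, (K−S)⁺=0.0000, hold=0.0000 ⇒ V=0.0000 continue  boundary S*=101.7900
step 3: (k=3,j=0): S=73.2557, (K−S)⁺=44.7343, hold=41.9854 ⇒ V=44.7343 exercise | (k=3,j=1): S=91.2187, (K−S)⁺=26.7713, hold=24.0224 ⇒ V=26.7713 exercise | (k=3,j=2): S=113.5864, (K−S)⁺=4.4036, hold=8.1659 ⇒ V=8.1659 continue | (k=3,j=3): S=141.4389, (K−S)⁺=0.0000, hold=1.1090 ⇒ V=1.1090 continue  boundary S*=91.2187
step 2: (k=2,j=0): S=81.7453, (K−S)⁺=36.2447, hold=33.4959 ⇒ V=36.2447 exercise | (k=2,j=1): S=101.7900, (K−S)⁺=16.2000, hold=15.5867 ⇒ V=16.2000 exercise | (k=2,j=2): S=126.7499, (K−S)⁺=0.0000, hold=3.9700 ⇒ V=3.9700 continue  boundary S*=101.7900
step 1: (k=1,j=0): S=91.2187, (K−S)⁺=26.7713, hold=24.0224 ⇒ V=26.7713 exercise | (k=1,j=1): S=113.5864, (K−S)⁺=4.4036, hold=8.8805 ⇒ V=8.8805 continue  boundary S*=91.2187
step 0: (k=0,j=0): S=101.7900, (K−S)⁺=16.2000, hold=15.9923 ⇒ V=16.2000 exercise  boundary S*=101.7900

price = 16.2000
boundary = 101.7900 91.2187 101.7900 91.2187 101.7900 91.2187
tree:
16.2000
26.7713 8.8805
36.2447 16.2000 3.9700
44.7343 26.7713 8.1659 1.1090
52.3422 36.2447 16.2000 2.7110 0.0000
59.1600 44.7343 26.7713 6.6270 0.0000 0.0000
65.2698 52.3422 36.2447 16.2000 0.0000 0.0000 0.0000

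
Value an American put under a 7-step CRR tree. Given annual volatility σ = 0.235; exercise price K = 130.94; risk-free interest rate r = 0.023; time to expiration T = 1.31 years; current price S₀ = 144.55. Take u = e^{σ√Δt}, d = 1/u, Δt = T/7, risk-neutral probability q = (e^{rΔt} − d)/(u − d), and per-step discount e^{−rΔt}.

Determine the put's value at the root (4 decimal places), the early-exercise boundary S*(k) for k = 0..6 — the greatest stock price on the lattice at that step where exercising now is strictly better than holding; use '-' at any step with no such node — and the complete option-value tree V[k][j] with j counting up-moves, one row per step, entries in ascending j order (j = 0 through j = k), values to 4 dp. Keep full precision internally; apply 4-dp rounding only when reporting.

Δt=0.18714, u=1.10701, d=0.90334, q=0.49579, disc=e^(-rΔt)=0.99570
k=7 terminal: V=max(K-S,0) → 59.9884 43.9911 24.3870 0.3628 0.0000 0.0000 0.0000 0.0000
k=6: j=0 S=78.5440 intr=52.3960 cont=51.8336 V=52.3960[EX]; j=1 S=96.2531 intr=34.6869 cont=34.1245 V=34.6869[EX]; j=2 S=117.9550 intr=12.9850 cont=12.4226 V=12.9850[EX]; j=3 S=144.5500 intr=0.0000 cont=0.1822 V=0.1822[hold]; j=4 S=177.1413 intr=0.0000 cont=0.0000 V=0.0000[hold]; j=5 S=217.0808 intr=0.0000 cont=0.0000 V=0.0000[hold]; j=6 S=266.0254 intr=0.0000 cont=0.0000 V=0.0000[hold]  S*(6)=117.9550
k=5: j=0 S=86.9489 intr=43.9911 cont=43.4287 V=43.9911[EX]; j=1 S=106.5530 intr=24.3870 cont=23.8246 V=24.3870[EX]; j=2 S=130.5772 intr=0.3628 cont=6.6090 V=6.6090[hold]; j=3 S=160.0180 intr=0.0000 cont=0.0915 V=0.0915[hold]; j=4 S=196.0968 intr=0.0000 cont=0.0000 V=0.0000[hold]; j=5 S=240.3102 intr=0.0000 cont=0.0000 V=0.0000[hold]  S*(5)=106.5530
k=4: j=0 S=96.2531 intr=34.6869 cont=34.1245 V=34.6869[EX]; j=1 S=117.9550 intr=12.9850 cont=15.5061 V=15.5061[hold]; j=2 S=144.5500 intr=0.0000 cont=3.3632 V=3.3632[hold]; j=3 S=177.1413 intr=0.0000 cont=0.0459 V=0.0459[hold]; j=4 S=217.0808 intr=0.0000 cont=0.0000 V=0.0000[hold]  S*(4)=96.2531
k=3: j=0 S=106.5530 intr=24.3870 cont=25.0692 V=25.0692[hold]; j=1 S=130.5772 intr=0.3628 cont=9.4451 V=9.4451[hold]; j=2 S=160.0180 intr=0.0000 cont=1.7112 V=1.7112[hold]; j=3 S=196.0968 intr=0.0000 cont=0.0231 V=0.0231[hold]  S*(3)=-
k=2: j=0 S=117.9550 intr=12.9850 cont=17.2486 V=17.2486[hold]; j=1 S=144.5500 intr=0.0000 cont=5.5866 V=5.5866[hold]; j=2 S=177.1413 intr=0.0000 cont=0.8705 V=0.8705[hold]  S*(2)=-
k=1: j=0 S=130.5772 intr=0.3628 cont=11.4175 V=11.4175[hold]; j=1 S=160.0180 intr=0.0000 cont=3.2345 V=3.2345[hold]  S*(1)=-
k=0: j=0 S=144.5500 intr=0.0000 cont=7.3288 V=7.3288[hold]  S*(0)=-

price = 7.3288
boundary = - - - - 96.2531 106.5530 117.9550
tree:
7.3288
11.4175 3.2345
17.2486 5.5866 0.8705
25.0692 9.4451 1.7112 0.0231
34.6869 15.5061 3.3632 0.0459 0.0000
43.9911 24.3870 6.6090 0.0915 0.0000 0.0000
52.3960 34.6869 12.9850 0.1822 0.0000 0.0000 0.0000
59.9884 43.9911 24.3870 0.3628 0.0000 0.0000 0.0000 0.0000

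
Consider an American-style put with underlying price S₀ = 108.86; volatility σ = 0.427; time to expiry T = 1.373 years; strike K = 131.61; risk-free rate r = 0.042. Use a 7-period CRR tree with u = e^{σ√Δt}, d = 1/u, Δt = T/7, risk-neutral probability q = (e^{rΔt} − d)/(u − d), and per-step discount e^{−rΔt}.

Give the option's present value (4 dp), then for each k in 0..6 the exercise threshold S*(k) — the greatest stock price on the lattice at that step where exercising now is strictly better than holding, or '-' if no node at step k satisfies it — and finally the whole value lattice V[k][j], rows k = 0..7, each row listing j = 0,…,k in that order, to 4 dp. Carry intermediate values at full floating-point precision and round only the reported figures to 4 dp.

price = 32.6189
boundary = - - 74.5778 61.7277 74.5778 90.1029 108.8600
tree:
32.6189
43.9399 20.6550
57.0322 30.2122 10.4350
69.8823 42.5309 17.1018 3.2365
80.5182 57.0322 27.2190 6.1999 0.0125
89.3216 69.8823 41.5071 11.8763 0.0240 0.0000
96.6081 80.5182 57.0322 22.7500 0.0460 0.0000 0.0000
102.6390 89.3216 69.8823 41.5071 0.0882 0.0000 0.0000 0.0000

Δt=0.19614  u=1.20817  d=0.82770  q=0.47460  discount=0.99180
step 7 (expiry): payoffs max(K−S,0) = 102.6390 89.3216 69.8823 41.5071 0.0882 0.0000 0.0000 0.0000
step 6: (k=6,j=0): S=35.0019, (K−S)⁺=96.6081, hold=95.5283 ⇒ V=96.6081 exercise | (k=6,j=1): S=51.0918, (K−S)⁺=80.5182, hold=79.4385 ⇒ V=80.5182 exercise | (k=6,j=2): S=74.5778, (K−S)⁺=57.0322, hold=55.9524 ⇒ V=57.0322 exercise | (k=6,j=3): S=108.8600, (K−S)⁺=22.7500, hold=21.6703 ⇒ V=22.7500 exercise | (k=6,j=4): S=158.9012, (K−S)⁺=0.0000, hold=0.0460 ⇒ V=0.0460 continue | (k=6,j=5): S=231.9454, (K−S)⁺=0.0000, hold=0.0000 ⇒ V=0.0000 continue | (k=6,j=6): S=338.5669, (K−S)⁺=0.0000, hold=0.0000 ⇒ V=0.0000 continue  boundary S*=108.8600
step 5: (k=5,j=0): S=42.2884, (K−S)⁺=89.3216, hold=88.2418 ⇒ V=89.3216 exercise | (k=5,j=1): S=61.7277, (K−S)⁺=69.8823, hold=68.8025 ⇒ V=69.8823 exercise | (k=5,j=2): S=90.1029, (K−S)⁺=41.5071, hold=40.4273 ⇒ V=41.5071 exercise | (k=5,j=3): S=131.5218, (K−S)⁺=0.0882, hold=11.8763 ⇒ V=11.8763 continue | (k=5,j=4): S=191.9802, (K−S)⁺=0.0000, hold=0.0240 ⇒ V=0.0240 continue | (k=5,j=5): S=280.2303, (K−S)⁺=0.0000, hold=0.0000 ⇒ V=0.0000 continue  boundary S*=90.1029
step 4: (k=4,j=0): S=51.0918, (K−S)⁺=80.5182, hold=79.4385 ⇒ V=80.5182 exercise | (k=4,j=1): S=74.5778, (K−S)⁺=57.0322, hold=55.9524 ⇒ V=57.0322 exercise | (k=4,j=2): S=108.8600, (K−S)⁺=22.7500, hold=27.2190 ⇒ V=27.2190 continue | (k=4,j=3): S=158.9012, (K−S)⁺=0.0000, hold=6.1999 ⇒ V=6.1999 continue | (k=4,j=4): S=231.9454, (K−S)⁺=0.0000, hold=0.0125 ⇒ V=0.0125 continue  boundary S*=74.5778
step 3: (k=3,j=0): S=61.7277, (K−S)⁺=69.8823, hold=68.8025 ⇒ V=69.8823 exercise | (k=3,j=1): S=90.1029, (K−S)⁺=41.5071, hold=42.5309 ⇒ V=42.5309 continue | (k=3,j=2): S=131.5218, (K−S)⁺=0.0882, hold=17.1018 ⇒ V=17.1018 continue | (k=3,j=3): S=191.9802, (K−S)⁺=0.0000, hold=3.2365 ⇒ V=3.2365 continue  boundary S*=61.7277
step 2: (k=2,j=0): S=74.5778, (K−S)⁺=57.0322, hold=56.4344 ⇒ V=57.0322 exercise | (k=2,j=1): S=108.8600, (K−S)⁺=22.7500, hold=30.2122 ⇒ V=30.2122 continue | (k=2,j=2): S=158.9012, (K−S)⁺=0.0000, hold=10.4350 ⇒ V=10.4350 continue  boundary S*=74.5778
step 1: (k=1,j=0): S=90.1029, (K−S)⁺=41.5071, hold=43.9399 ⇒ V=43.9399 continue | (k=1,j=1): S=131.5218, (K−S)⁺=0.0882, hold=20.6550 ⇒ V=20.6550 continue  boundary S*=-
step 0: (k=0,j=0): S=108.8600, (K−S)⁺=22.7500, hold=32.6189 ⇒ V=32.6189 continue  boundary S*=-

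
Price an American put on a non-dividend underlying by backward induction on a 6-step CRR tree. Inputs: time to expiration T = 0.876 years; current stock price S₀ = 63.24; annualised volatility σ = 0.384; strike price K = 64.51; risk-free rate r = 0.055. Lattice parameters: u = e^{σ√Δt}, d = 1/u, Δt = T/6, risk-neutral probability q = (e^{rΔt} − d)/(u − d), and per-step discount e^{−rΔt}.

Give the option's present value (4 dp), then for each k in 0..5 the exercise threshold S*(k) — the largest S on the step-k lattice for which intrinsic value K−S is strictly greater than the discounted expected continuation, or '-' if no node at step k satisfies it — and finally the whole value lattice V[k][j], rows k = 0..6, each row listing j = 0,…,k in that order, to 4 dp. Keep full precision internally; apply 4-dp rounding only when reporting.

Δt=0.14600  u=1.15804  d=0.86353  q=0.49076  discount=0.99200
step 6 (expiry): payoffs max(K−S,0) = 38.2885 29.3457 17.3529 1.2700 0.0000 0.0000 0.0000
step 5: (k=5,j=0): S=30.3655, (K−S)⁺=34.1445, hold=33.6286 ⇒ V=34.1445 exercise | (k=5,j=1): S=40.7216, (K−S)⁺=23.7884, hold=23.2725 ⇒ V=23.7884 exercise | (k=5,j=2): S=54.6097, (K−S)⁺=9.9003, hold=9.3844 ⇒ V=9.9003 exercise | (k=5,j=3): S=73.2342, (K−S)⁺=0.0000, hold=0.6416 ⇒ V=0.6416 continue | (k=5,j=4): S=98.2107, (K−S)⁺=0.0000, hold=0.0000 ⇒ V=0.0000 continue | (k=5,j=5): S=131.7054, (K−S)⁺=0.0000, hold=0.0000 ⇒ V=0.0000 continue  boundary S*=54.6097
step 4: (k=4,j=0): S=35.1643, (K−S)⁺=29.3457, hold=28.8297 ⇒ V=29.3457 exercise | (k=4,j=1): S=47.1571, (K−S)⁺=17.3529, hold=16.8370 ⇒ V=17.3529 exercise | (k=4,j=2): S=63.2400, (K−S)⁺=1.2700, hold=5.3137 ⇒ V=5.3137 continue | (k=4,j=3): S=84.8080, (K−S)⁺=0.0000, hold=0.3241 ⇒ V=0.3241 continue | (k=4,j=4): S=113.7317, (K−S)⁺=0.0000, hold=0.0000 ⇒ V=0.0000 continue  boundary S*=47.1571
step 3: (k=3,j=0): S=40.7216, (K−S)⁺=23.7884, hold=23.2725 ⇒ V=23.7884 exercise | (k=3,j=1): S=54.6097, (K−S)⁺=9.9003, hold=11.3530 ⇒ V=11.3530 continue | (k=3,j=2): S=73.2342, (K−S)⁺=0.0000, hold=2.8421 ⇒ V=2.8421 continue | (k=3,j=3): S=98.2107, (K−S)⁺=0.0000, hold=0.1637 ⇒ V=0.1637 continue  boundary S*=40.7216
step 2: (k=2,j=0): S=47.1571, (K−S)⁺=17.3529, hold=17.5442 ⇒ V=17.5442 continue | (k=2,j=1): S=63.2400, (K−S)⁺=1.2700, hold=7.1188 ⇒ V=7.1188 continue | (k=2,j=2): S=84.8080, (K−S)⁺=0.0000, hold=1.5154 ⇒ V=1.5154 continue  boundary S*=-
step 1: (k=1,j=0): S=54.6097, (K−S)⁺=9.9003, hold=12.3284 ⇒ V=12.3284 continue | (k=1,j=1): S=73.2342, (K−S)⁺=0.0000, hold=4.3339 ⇒ V=4.3339 continue  boundary S*=-
step 0: (k=0,j=0): S=63.2400, (K−S)⁺=1.2700, hold=8.3378 ⇒ V=8.3378 continue  boundary S*=-

price = 8.3378
boundary = - - - 40.7216 47.1571 54.6097
tree:
8.3378
12.3284 4.3339
17.5442 7.1188 1.5154
23.7884 11.3530 2.8421 0.1637
29.3457 17.3529 5.3137 0.3241 0.0000
34.1445 23.7884 9.9003 0.6416 0.0000 0.0000
38.2885 29.3457 17.3529 1.2700 0.0000 0.0000 0.0000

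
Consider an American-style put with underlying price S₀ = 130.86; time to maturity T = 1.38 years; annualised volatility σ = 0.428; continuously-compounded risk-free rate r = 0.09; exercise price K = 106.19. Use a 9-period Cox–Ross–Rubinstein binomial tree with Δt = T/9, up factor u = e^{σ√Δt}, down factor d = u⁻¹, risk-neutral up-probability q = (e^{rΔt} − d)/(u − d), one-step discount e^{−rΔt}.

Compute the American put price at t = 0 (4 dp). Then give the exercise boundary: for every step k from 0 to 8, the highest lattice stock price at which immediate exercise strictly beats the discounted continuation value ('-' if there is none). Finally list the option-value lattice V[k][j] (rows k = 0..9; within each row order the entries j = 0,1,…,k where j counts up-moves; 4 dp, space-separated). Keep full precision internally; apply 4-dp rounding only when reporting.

price = 8.8846
boundary = - - - - 66.9366 56.6080 66.9366 79.1498 66.9366
tree:
8.8846
13.4775 4.5290
19.8956 7.4207 1.7571
28.4566 11.8696 3.1686 0.3914
39.2534 18.4282 5.6271 0.7929 0.0000
49.5820 27.5538 9.7956 1.6062 0.0000 0.0000
58.3168 39.2534 16.5956 3.2534 0.0000 0.0000 0.0000
65.7038 49.5820 27.0402 6.5902 0.0000 0.0000 0.0000 0.0000
71.9510 58.3168 39.2534 13.3492 0.0000 0.0000 0.0000 0.0000 0.0000
77.2342 65.7038 49.5820 27.0402 0.0000 0.0000 0.0000 0.0000 0.0000 0.0000

Δt=0.15333, u=1.18246, d=0.84570, q=0.49946, disc=e^(-rΔt)=0.98629
k=9 terminal: V=max(K-S,0) → 77.2342 65.7038 49.5820 27.0402 0.0000 0.0000 0.0000 0.0000 0.0000 0.0000
k=8: j=0 S=34.2390 intr=71.9510 cont=70.4957 V=71.9510[EX]; j=1 S=47.8732 intr=58.3168 cont=56.8614 V=58.3168[EX]; j=2 S=66.9366 intr=39.2534 cont=37.7980 V=39.2534[EX]; j=3 S=93.5913 intr=12.5987 cont=13.3492 V=13.3492[hold]; j=4 S=130.8600 intr=0.0000 cont=0.0000 V=0.0000[hold]; j=5 S=182.9694 intr=0.0000 cont=0.0000 V=0.0000[hold]; j=6 S=255.8291 intr=0.0000 cont=0.0000 V=0.0000[hold]; j=7 S=357.7020 intr=0.0000 cont=0.0000 V=0.0000[hold]; j=8 S=500.1415 intr=0.0000 cont=0.0000 V=0.0000[hold]  S*(8)=66.9366
k=7: j=0 S=40.4862 intr=65.7038 cont=64.2485 V=65.7038[EX]; j=1 S=56.6080 intr=49.5820 cont=48.1266 V=49.5820[EX]; j=2 S=79.1498 intr=27.0402 cont=25.9546 V=27.0402[EX]; j=3 S=110.6678 intr=0.0000 cont=6.5902 V=6.5902[hold]; j=4 S=154.7365 intr=0.0000 cont=0.0000 V=0.0000[hold]; j=5 S=216.3536 intr=0.0000 cont=0.0000 V=0.0000[hold]; j=6 S=302.5072 intr=0.0000 cont=0.0000 V=0.0000[hold]; j=7 S=422.9677 intr=0.0000 cont=0.0000 V=0.0000[hold]  S*(7)=79.1498
k=6: j=0 S=47.8732 intr=58.3168 cont=56.8614 V=58.3168[EX]; j=1 S=66.9366 intr=39.2534 cont=37.7980 V=39.2534[EX]; j=2 S=93.5913 intr=12.5987 cont=16.5956 V=16.5956[hold]; j=3 S=130.8600 intr=0.0000 cont=3.2534 V=3.2534[hold]; j=4 S=182.9694 intr=0.0000 cont=0.0000 V=0.0000[hold]; j=5 S=255.8291 intr=0.0000 cont=0.0000 V=0.0000[hold]; j=6 S=357.7020 intr=0.0000 cont=0.0000 V=0.0000[hold]  S*(6)=66.9366
k=5: j=0 S=56.6080 intr=49.5820 cont=48.1266 V=49.5820[EX]; j=1 S=79.1498 intr=27.0402 cont=27.5538 V=27.5538[hold]; j=2 S=110.6678 intr=0.0000 cont=9.7956 V=9.7956[hold]; j=3 S=154.7365 intr=0.0000 cont=1.6062 V=1.6062[hold]; j=4 S=216.3536 intr=0.0000 cont=0.0000 V=0.0000[hold]; j=5 S=302.5072 intr=0.0000 cont=0.0000 V=0.0000[hold]  S*(5)=56.6080
k=4: j=0 S=66.9366 intr=39.2534 cont=38.0510 V=39.2534[EX]; j=1 S=93.5913 intr=12.5987 cont=18.4282 V=18.4282[hold]; j=2 S=130.8600 intr=0.0000 cont=5.6271 V=5.6271[hold]; j=3 S=182.9694 intr=0.0000 cont=0.7929 V=0.7929[hold]; j=4 S=255.8291 intr=0.0000 cont=0.0000 V=0.0000[hold]  S*(4)=66.9366
k=3: j=0 S=79.1498 intr=27.0402 cont=28.4566 V=28.4566[hold]; j=1 S=110.6678 intr=0.0000 cont=11.8696 V=11.8696[hold]; j=2 S=154.7365 intr=0.0000 cont=3.1686 V=3.1686[hold]; j=3 S=216.3536 intr=0.0000 cont=0.3914 V=0.3914[hold]  S*(3)=-
k=2: j=0 S=93.5913 intr=12.5987 cont=19.8956 V=19.8956[hold]; j=1 S=130.8600 intr=0.0000 cont=7.4207 V=7.4207[hold]; j=2 S=182.9694 intr=0.0000 cont=1.7571 V=1.7571[hold]  S*(2)=-
k=1: j=0 S=110.6678 intr=0.0000 cont=13.4775 V=13.4775[hold]; j=1 S=154.7365 intr=0.0000 cont=4.5290 V=4.5290[hold]  S*(1)=-
k=0: j=0 S=130.8600 intr=0.0000 cont=8.8846 V=8.8846[hold]  S*(0)=-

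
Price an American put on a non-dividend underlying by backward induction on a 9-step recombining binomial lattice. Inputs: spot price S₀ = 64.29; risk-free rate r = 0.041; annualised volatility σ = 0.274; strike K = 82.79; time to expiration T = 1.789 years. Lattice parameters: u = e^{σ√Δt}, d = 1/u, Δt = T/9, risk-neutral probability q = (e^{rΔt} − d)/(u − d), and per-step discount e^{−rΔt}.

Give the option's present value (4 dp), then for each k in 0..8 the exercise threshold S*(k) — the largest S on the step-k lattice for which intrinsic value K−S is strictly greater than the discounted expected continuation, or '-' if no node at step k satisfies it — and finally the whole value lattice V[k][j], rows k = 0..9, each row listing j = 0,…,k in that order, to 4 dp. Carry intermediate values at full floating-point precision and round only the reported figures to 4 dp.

price = 19.8673
boundary = - 56.8970 50.3541 56.8970 50.3541 56.8970 50.3541 56.8970 64.2900
tree:
19.8673
25.8930 14.2345
32.4359 19.5052 9.2564
38.2263 25.8930 13.5086 5.2040
43.3509 32.4359 19.0634 8.2378 2.2899
47.8862 38.2263 25.8930 12.6229 4.0375 0.5997
51.8999 43.3509 32.4359 18.5616 6.9583 1.2162 0.0000
55.4521 47.8862 38.2263 25.8930 11.6171 2.4666 0.0000 0.0000
58.5958 51.8999 43.3509 32.4359 18.5000 5.0027 0.0000 0.0000 0.0000
61.3780 55.4521 47.8862 38.2263 25.8930 10.1464 0.0000 0.0000 0.0000 0.0000

Δt=0.19878  u=1.12994  d=0.88501  q=0.50291  discount=0.99188
step 9 (expiry): payoffs max(K−S,0) = 61.3780 55.4521 47.8862 38.2263 25.8930 10.1464 0.0000 0.0000 0.0000 0.0000
step 8: (k=8,j=0): S=24.1942, (K−S)⁺=58.5958, hold=57.9238 ⇒ V=58.5958 exercise | (k=8,j=1): S=30.8901, (K−S)⁺=51.8999, hold=51.2279 ⇒ V=51.8999 exercise | (k=8,j=2): S=39.4391, (K−S)⁺=43.3509, hold=42.6789 ⇒ V=43.3509 exercise | (k=8,j=3): S=50.3541, (K−S)⁺=32.4359, hold=31.7639 ⇒ V=32.4359 exercise | (k=8,j=4): S=64.2900, (K−S)⁺=18.5000, hold=17.8280 ⇒ V=18.5000 exercise | (k=8,j=5): S=82.0827, (K−S)⁺=0.7073, hold=5.0027 ⇒ V=5.0027 continue | (k=8,j=6): S=104.7996, (K−S)⁺=0.0000, hold=0.0000 ⇒ V=0.0000 continue | (k=8,j=7): S=133.8036, (K−S)⁺=0.0000, hold=0.0000 ⇒ V=0.0000 continue | (k=8,j=8): S=170.8347, (K−S)⁺=0.0000, hold=0.0000 ⇒ V=0.0000 continue  boundary S*=64.2900
step 7: (k=7,j=0): S=27.3379, (K−S)⁺=55.4521, hold=54.7801 ⇒ V=55.4521 exercise | (k=7,j=1): S=34.9038, (K−S)⁺=47.8862, hold=47.2142 ⇒ V=47.8862 exercise | (k=7,j=2): S=44.5637, (K−S)⁺=38.2263, hold=37.5543 ⇒ V=38.2263 exercise | (k=7,j=3): S=56.8970, (K−S)⁺=25.8930, hold=25.2210 ⇒ V=25.8930 exercise | (k=7,j=4): S=72.6436, (K−S)⁺=10.1464, hold=11.6171 ⇒ V=11.6171 continue | (k=7,j=5): S=92.7482, (K−S)⁺=0.0000, hold=2.4666 ⇒ V=2.4666 continue | (k=7,j=6): S=118.4169, (K−S)⁺=0.0000, hold=0.0000 ⇒ V=0.0000 continue | (k=7,j=7): S=151.1896, (K−S)⁺=0.0000, hold=0.0000 ⇒ V=0.0000 continue  boundary S*=56.8970
step 6: (k=6,j=0): S=30.8901, (K−S)⁺=51.8999, hold=51.2279 ⇒ V=51.8999 exercise | (k=6,j=1): S=39.4391, (K−S)⁺=43.3509, hold=42.6789 ⇒ V=43.3509 exercise | (k=6,j=2): S=50.3541, (K−S)⁺=32.4359, hold=31.7639 ⇒ V=32.4359 exercise | (k=6,j=3): S=64.2900, (K−S)⁺=18.5000, hold=18.5616 ⇒ V=18.5616 continue | (k=6,j=4): S=82.0827, (K−S)⁺=0.7073, hold=6.9583 ⇒ V=6.9583 continue | (k=6,j=5): S=104.7996, (K−S)⁺=0.0000, hold=1.2162 ⇒ V=1.2162 continue | (k=6,j=6): S=133.8036, (K−S)⁺=0.0000, hold=0.0000 ⇒ V=0.0000 continue  boundary S*=50.3541
step 5: (k=5,j=0): S=34.9038, (K−S)⁺=47.8862, hold=47.2142 ⇒ V=47.8862 exercise | (k=5,j=1): S=44.5637, (K−S)⁺=38.2263, hold=37.5543 ⇒ V=38.2263 exercise | (k=5,j=2): S=56.8970, (K−S)⁺=25.8930, hold=25.2518 ⇒ V=25.8930 exercise | (k=5,j=3): S=72.6436, (K−S)⁺=10.1464, hold=12.6229 ⇒ V=12.6229 continue | (k=5,j=4): S=92.7482, (K−S)⁺=0.0000, hold=4.0375 ⇒ V=4.0375 continue | (k=5,j=5): S=118.4169, (K−S)⁺=0.0000, hold=0.5997 ⇒ V=0.5997 continue  boundary S*=56.8970
step 4: (k=4,j=0): S=39.4391, (K−S)⁺=43.3509, hold=42.6789 ⇒ V=43.3509 exercise | (k=4,j=1): S=50.3541, (K−S)⁺=32.4359, hold=31.7639 ⇒ V=32.4359 exercise | (k=4,j=2): S=64.2900, (K−S)⁺=18.5000, hold=19.0634 ⇒ V=19.0634 continue | (k=4,j=3): S=82.0827, (K−S)⁺=0.7073, hold=8.2378 ⇒ V=8.2378 continue | (k=4,j=4): S=104.7996, (K−S)⁺=0.0000, hold=2.2899 ⇒ V=2.2899 continue  boundary S*=50.3541
step 3: (k=3,j=0): S=44.5637, (K−S)⁺=38.2263, hold=37.5543 ⇒ V=38.2263 exercise | (k=3,j=1): S=56.8970, (K−S)⁺=25.8930, hold=25.5020 ⇒ V=25.8930 exercise | (k=3,j=2): S=72.6436, (K−S)⁺=10.1464, hold=13.5086 ⇒ V=13.5086 continue | (k=3,j=3): S=92.7482, (K−S)⁺=0.0000, hold=5.2040 ⇒ V=5.2040 continue  boundary S*=56.8970
step 2: (k=2,j=0): S=50.3541, (K−S)⁺=32.4359, hold=31.7639 ⇒ V=32.4359 exercise | (k=2,j=1): S=64.2900, (K−S)⁺=18.5000, hold=19.5052 ⇒ V=19.5052 continue | (k=2,j=2): S=82.0827, (K−S)⁺=0.7073, hold=9.2564 ⇒ V=9.2564 continue  boundary S*=50.3541
step 1: (k=1,j=0): S=56.8970, (K−S)⁺=25.8930, hold=25.7224 ⇒ V=25.8930 exercise | (k=1,j=1): S=72.6436, (K−S)⁺=10.1464, hold=14.2345 ⇒ V=14.2345 continue  boundary S*=56.8970
step 0: (k=0,j=0): S=64.2900, (K−S)⁺=18.5000, hold=19.8673 ⇒ V=19.8673 continue  boundary S*=-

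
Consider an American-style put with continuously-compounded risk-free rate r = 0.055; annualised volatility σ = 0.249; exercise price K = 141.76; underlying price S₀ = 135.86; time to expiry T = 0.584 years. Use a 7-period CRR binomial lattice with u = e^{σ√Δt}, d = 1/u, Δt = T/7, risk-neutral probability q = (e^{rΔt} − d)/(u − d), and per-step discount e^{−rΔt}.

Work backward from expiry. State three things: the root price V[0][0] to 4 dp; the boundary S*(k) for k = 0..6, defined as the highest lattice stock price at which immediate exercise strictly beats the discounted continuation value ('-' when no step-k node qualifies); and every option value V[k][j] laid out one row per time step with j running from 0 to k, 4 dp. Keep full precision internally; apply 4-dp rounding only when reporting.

Δt=0.08343, u=1.07457, d=0.93060, q=0.51397, disc=e^(-rΔt)=0.99542
k=7 terminal: V=max(K-S,0) → 59.6404 46.9363 32.2669 15.3281 0.0000 0.0000 0.0000 0.0000
k=6: j=0 S=88.2433 intr=53.5167 cont=52.8677 V=53.5167[EX]; j=1 S=101.8947 intr=39.8653 cont=39.2163 V=39.8653[EX]; j=2 S=117.6581 intr=24.1019 cont=23.4530 V=24.1019[EX]; j=3 S=135.8600 intr=5.9000 cont=7.4158 V=7.4158[hold]; j=4 S=156.8778 intr=0.0000 cont=0.0000 V=0.0000[hold]; j=5 S=181.1471 intr=0.0000 cont=0.0000 V=0.0000[hold]; j=6 S=209.1710 intr=0.0000 cont=0.0000 V=0.0000[hold]  S*(6)=117.6581
k=5: j=0 S=94.8237 intr=46.9363 cont=46.2873 V=46.9363[EX]; j=1 S=109.4931 intr=32.2669 cont=31.6179 V=32.2669[EX]; j=2 S=126.4319 intr=15.3281 cont=15.4546 V=15.4546[hold]; j=3 S=145.9912 intr=0.0000 cont=3.5878 V=3.5878[hold]; j=4 S=168.5763 intr=0.0000 cont=0.0000 V=0.0000[hold]; j=5 S=194.6554 intr=0.0000 cont=0.0000 V=0.0000[hold]  S*(5)=109.4931
k=4: j=0 S=101.8947 intr=39.8653 cont=39.2163 V=39.8653[EX]; j=1 S=117.6581 intr=24.1019 cont=23.5177 V=24.1019[EX]; j=2 S=135.8600 intr=5.9000 cont=9.3125 V=9.3125[hold]; j=3 S=156.8778 intr=0.0000 cont=1.7358 V=1.7358[hold]; j=4 S=181.1471 intr=0.0000 cont=0.0000 V=0.0000[hold]  S*(4)=117.6581
k=3: j=0 S=109.4931 intr=32.2669 cont=31.6179 V=32.2669[EX]; j=1 S=126.4319 intr=15.3281 cont=16.4250 V=16.4250[hold]; j=2 S=145.9912 intr=0.0000 cont=5.3935 V=5.3935[hold]; j=3 S=168.5763 intr=0.0000 cont=0.8398 V=0.8398[hold]  S*(3)=109.4931
k=2: j=0 S=117.6581 intr=24.1019 cont=24.0142 V=24.1019[EX]; j=1 S=135.8600 intr=5.9000 cont=10.7059 V=10.7059[hold]; j=2 S=156.8778 intr=0.0000 cont=3.0390 V=3.0390[hold]  S*(2)=117.6581
k=1: j=0 S=126.4319 intr=15.3281 cont=17.1379 V=17.1379[hold]; j=1 S=145.9912 intr=0.0000 cont=6.7343 V=6.7343[hold]  S*(1)=-
k=0: j=0 S=135.8600 intr=5.9000 cont=11.7368 V=11.7368[hold]  S*(0)=-

price = 11.7368
boundary = - - 117.6581 109.4931 117.6581 109.4931 117.6581
tree:
11.7368
17.1379 6.7343
24.1019 10.7059 3.0390
32.2669 16.4250 5.3935 0.8398
39.8653 24.1019 9.3125 1.7358 0.0000
46.9363 32.2669 15.4546 3.5878 0.0000 0.0000
53.5167 39.8653 24.1019 7.4158 0.0000 0.0000 0.0000
59.6404 46.9363 32.2669 15.3281 0.0000 0.0000 0.0000 0.0000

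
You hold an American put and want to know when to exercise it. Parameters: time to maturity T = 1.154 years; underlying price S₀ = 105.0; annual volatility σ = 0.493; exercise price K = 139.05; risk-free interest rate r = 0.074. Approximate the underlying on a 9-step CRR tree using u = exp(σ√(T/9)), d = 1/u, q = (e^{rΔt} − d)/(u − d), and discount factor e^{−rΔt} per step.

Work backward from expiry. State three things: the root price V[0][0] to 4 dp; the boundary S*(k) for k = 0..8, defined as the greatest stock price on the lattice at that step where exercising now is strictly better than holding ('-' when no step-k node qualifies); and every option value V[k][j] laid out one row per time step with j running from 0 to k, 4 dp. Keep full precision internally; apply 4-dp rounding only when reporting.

price = 40.6802
boundary = - - 73.7656 61.8281 73.7656 88.0079 73.7656 88.0079 105.0000
tree:
40.6802
52.2509 29.0904
65.2844 39.3227 18.7053
77.2219 51.5363 27.0176 10.1715
87.2275 65.2844 37.8287 15.9717 4.1600
95.6139 77.2219 51.0421 24.4232 7.2349 0.9488
102.6432 87.2275 65.2844 36.1046 12.3939 1.8521 0.0000
108.5349 95.6139 77.2219 51.0421 20.8185 3.6154 0.0000 0.0000
113.4731 102.6432 87.2275 65.2844 34.0500 7.0576 0.0000 0.0000 0.0000
117.6122 108.5349 95.6139 77.2219 51.0421 13.7771 0.0000 0.0000 0.0000 0.0000

Δt=0.12822, u=1.19308, d=0.83817, q=0.48284, disc=e^(-rΔt)=0.99056
k=9 terminal: V=max(K-S,0) → 117.6122 108.5349 95.6139 77.2219 51.0421 13.7771 0.0000 0.0000 0.0000 0.0000
k=8: j=0 S=25.5769 intr=113.4731 cont=112.1600 V=113.4731[EX]; j=1 S=36.4068 intr=102.6432 cont=101.3301 V=102.6432[EX]; j=2 S=51.8225 intr=87.2275 cont=85.9144 V=87.2275[EX]; j=3 S=73.7656 intr=65.2844 cont=63.9713 V=65.2844[EX]; j=4 S=105.0000 intr=34.0500 cont=32.7369 V=34.0500[EX]; j=5 S=149.4600 intr=0.0000 cont=7.0576 V=7.0576[hold]; j=6 S=212.7455 intr=0.0000 cont=0.0000 V=0.0000[hold]; j=7 S=302.8280 intr=0.0000 cont=0.0000 V=0.0000[hold]; j=8 S=431.0538 intr=0.0000 cont=0.0000 V=0.0000[hold]  S*(8)=105.0000
k=7: j=0 S=30.5151 intr=108.5349 cont=107.2218 V=108.5349[EX]; j=1 S=43.4361 intr=95.6139 cont=94.3008 V=95.6139[EX]; j=2 S=61.8281 intr=77.2219 cont=75.9088 V=77.2219[EX]; j=3 S=88.0079 intr=51.0421 cont=49.7290 V=51.0421[EX]; j=4 S=125.2729 intr=13.7771 cont=20.8185 V=20.8185[hold]; j=5 S=178.3170 intr=0.0000 cont=3.6154 V=3.6154[hold]; j=6 S=253.8214 intr=0.0000 cont=0.0000 V=0.0000[hold]; j=7 S=361.2965 intr=0.0000 cont=0.0000 V=0.0000[hold]  S*(7)=88.0079
k=6: j=0 S=36.4068 intr=102.6432 cont=101.3301 V=102.6432[EX]; j=1 S=51.8225 intr=87.2275 cont=85.9144 V=87.2275[EX]; j=2 S=73.7656 intr=65.2844 cont=63.9713 V=65.2844[EX]; j=3 S=105.0000 intr=34.0500 cont=36.1046 V=36.1046[hold]; j=4 S=149.4600 intr=0.0000 cont=12.3939 V=12.3939[hold]; j=5 S=212.7455 intr=0.0000 cont=1.8521 V=1.8521[hold]; j=6 S=302.8280 intr=0.0000 cont=0.0000 V=0.0000[hold]  S*(6)=73.7656
k=5: j=0 S=43.4361 intr=95.6139 cont=94.3008 V=95.6139[EX]; j=1 S=61.8281 intr=77.2219 cont=75.9088 V=77.2219[EX]; j=2 S=88.0079 intr=51.0421 cont=50.7117 V=51.0421[EX]; j=3 S=125.2729 intr=13.7771 cont=24.4232 V=24.4232[hold]; j=4 S=178.3170 intr=0.0000 cont=7.2349 V=7.2349[hold]; j=5 S=253.8214 intr=0.0000 cont=0.9488 V=0.9488[hold]  S*(5)=88.0079
k=4: j=0 S=51.8225 intr=87.2275 cont=85.9144 V=87.2275[EX]; j=1 S=73.7656 intr=65.2844 cont=63.9713 V=65.2844[EX]; j=2 S=105.0000 intr=34.0500 cont=37.8287 V=37.8287[hold]; j=3 S=149.4600 intr=0.0000 cont=15.9717 V=15.9717[hold]; j=4 S=212.7455 intr=0.0000 cont=4.1600 V=4.1600[hold]  S*(4)=73.7656
k=3: j=0 S=61.8281 intr=77.2219 cont=75.9088 V=77.2219[EX]; j=1 S=88.0079 intr=51.0421 cont=51.5363 V=51.5363[hold]; j=2 S=125.2729 intr=13.7771 cont=27.0176 V=27.0176[hold]; j=3 S=178.3170 intr=0.0000 cont=10.1715 V=10.1715[hold]  S*(3)=61.8281
k=2: j=0 S=73.7656 intr=65.2844 cont=64.2077 V=65.2844[EX]; j=1 S=105.0000 intr=34.0500 cont=39.3227 V=39.3227[hold]; j=2 S=149.4600 intr=0.0000 cont=18.7053 V=18.7053[hold]  S*(2)=73.7656
k=1: j=0 S=88.0079 intr=51.0421 cont=52.2509 V=52.2509[hold]; j=1 S=125.2729 intr=13.7771 cont=29.0904 V=29.0904[hold]  S*(1)=-
k=0: j=0 S=105.0000 intr=34.0500 cont=40.6802 V=40.6802[hold]  S*(0)=-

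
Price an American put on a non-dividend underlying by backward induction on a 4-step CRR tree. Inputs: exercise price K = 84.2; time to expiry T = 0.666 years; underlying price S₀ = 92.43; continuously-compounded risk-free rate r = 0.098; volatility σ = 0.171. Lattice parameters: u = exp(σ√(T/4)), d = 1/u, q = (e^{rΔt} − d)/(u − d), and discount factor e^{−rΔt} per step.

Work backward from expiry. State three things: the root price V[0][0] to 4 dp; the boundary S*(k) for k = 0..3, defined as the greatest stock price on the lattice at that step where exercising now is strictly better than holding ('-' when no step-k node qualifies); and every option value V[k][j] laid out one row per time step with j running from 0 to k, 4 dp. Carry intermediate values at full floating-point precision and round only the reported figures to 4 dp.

Δt=0.16650, u=1.07227, d=0.93260, q=0.60035, disc=e^(-rΔt)=0.98382
k=4 terminal: V=max(K-S,0) → 14.2802 3.8091 0.0000 0.0000 0.0000
k=3: j=0 S=74.9728 intr=9.2272 cont=7.8645 V=9.2272[EX]; j=1 S=86.2005 intr=0.0000 cont=1.4977 V=1.4977[hold]; j=2 S=99.1097 intr=0.0000 cont=0.0000 V=0.0000[hold]; j=3 S=113.9521 intr=0.0000 cont=0.0000 V=0.0000[hold]  S*(3)=74.9728
k=2: j=0 S=80.3909 intr=3.8091 cont=4.5125 V=4.5125[hold]; j=1 S=92.4300 intr=0.0000 cont=0.5889 V=0.5889[hold]; j=2 S=106.2721 intr=0.0000 cont=0.0000 V=0.0000[hold]  S*(2)=-
k=1: j=0 S=86.2005 intr=0.0000 cont=2.1220 V=2.1220[hold]; j=1 S=99.1097 intr=0.0000 cont=0.2315 V=0.2315[hold]  S*(1)=-
k=0: j=0 S=92.4300 intr=0.0000 cont=0.9711 V=0.9711[hold]  S*(0)=-

price = 0.9711
boundary = - - - 74.9728
tree:
0.9711
2.1220 0.2315
4.5125 0.5889 0.0000
9.2272 1.4977 0.0000 0.0000
14.2802 3.8091 0.0000 0.0000 0.0000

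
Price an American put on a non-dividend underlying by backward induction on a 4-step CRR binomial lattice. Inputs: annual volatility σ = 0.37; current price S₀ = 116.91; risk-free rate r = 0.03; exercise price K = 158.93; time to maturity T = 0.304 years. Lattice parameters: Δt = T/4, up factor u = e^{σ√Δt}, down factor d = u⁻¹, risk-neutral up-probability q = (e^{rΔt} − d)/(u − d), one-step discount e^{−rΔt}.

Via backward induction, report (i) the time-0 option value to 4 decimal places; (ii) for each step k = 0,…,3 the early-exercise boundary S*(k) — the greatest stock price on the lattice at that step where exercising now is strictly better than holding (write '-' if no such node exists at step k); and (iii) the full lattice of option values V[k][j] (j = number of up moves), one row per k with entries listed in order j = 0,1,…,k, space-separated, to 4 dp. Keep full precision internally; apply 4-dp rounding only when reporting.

Δt=0.07600  u=1.10739  d=0.90303  q=0.48569  discount=0.99772
step 4 (expiry): payoffs max(K−S,0) = 81.1879 63.5947 42.0200 15.5629 0.0000
step 3: (k=3,j=0): S=86.0905, (K−S)⁺=72.8395, hold=72.4776 ⇒ V=72.8395 exercise | (k=3,j=1): S=105.5730, (K−S)⁺=53.3570, hold=52.9951 ⇒ V=53.3570 exercise | (k=3,j=2): S=129.4645, (K−S)⁺=29.4655, hold=29.1036 ⇒ V=29.4655 exercise | (k=3,j=3): S=158.7626, (K−S)⁺=0.1674, hold=7.9859 ⇒ V=7.9859 continue  boundary S*=129.4645
step 2: (k=2,j=0): S=95.3353, (K−S)⁺=63.5947, hold=63.2327 ⇒ V=63.5947 exercise | (k=2,j=1): S=116.9100, (K−S)⁺=42.0200, hold=41.6581 ⇒ V=42.0200 exercise | (k=2,j=2): S=143.3671, (K−S)⁺=15.5629, hold=18.9897 ⇒ V=18.9897 continue  boundary S*=116.9100
step 1: (k=1,j=0): S=105.5730, (K−S)⁺=53.3570, hold=52.9951 ⇒ V=53.3570 exercise | (k=1,j=1): S=129.4645, (K−S)⁺=29.4655, hold=30.7642 ⇒ V=30.7642 continue  boundary S*=105.5730
step 0: (k=0,j=0): S=116.9100, (K−S)⁺=42.0200, hold=42.2874 ⇒ V=42.2874 continue  boundary S*=-

price = 42.2874
boundary = - 105.5730 116.9100 129.4645
tree:
42.2874
53.3570 30.7642
63.5947 42.0200 18.9897
72.8395 53.3570 29.4655 7.9859
81.1879 63.5947 42.0200 15.5629 0.0000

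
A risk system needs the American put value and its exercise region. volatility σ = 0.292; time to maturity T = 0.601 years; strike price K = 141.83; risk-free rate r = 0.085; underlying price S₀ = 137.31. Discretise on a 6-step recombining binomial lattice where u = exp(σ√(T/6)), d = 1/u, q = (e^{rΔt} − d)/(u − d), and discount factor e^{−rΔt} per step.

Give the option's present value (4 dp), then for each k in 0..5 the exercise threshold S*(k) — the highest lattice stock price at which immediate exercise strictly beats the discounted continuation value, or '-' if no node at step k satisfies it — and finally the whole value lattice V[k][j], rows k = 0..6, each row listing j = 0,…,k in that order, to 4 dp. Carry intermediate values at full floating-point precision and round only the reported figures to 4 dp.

price = 12.1950
boundary = - - 114.1382 104.0628 114.1382 125.1891
tree:
12.1950
18.7303 6.4365
27.6918 10.8667 2.5029
37.7672 17.7502 4.7690 0.4779
46.9532 27.6918 8.9772 1.0106 0.0000
55.3283 37.7672 16.6409 2.1373 0.0000 0.0000
62.9641 46.9532 27.6918 4.5200 0.0000 0.0000 0.0000

params: Δt=0.10017 u=1.09682 d=0.91173 q=0.52311 e^(-rΔt)=0.99152
t_6 payoffs: 62.9641 46.9532 27.6918 4.5200 0.0000 0.0000 0.0000
t_5: node(5,0) S=86.5017 payoff=55.3283 vs cont=54.1259 → 55.3283 [stop]  node(5,1) S=104.0628 payoff=37.7672 vs cont=36.5647 → 37.7672 [stop]  node(5,2) S=125.1891 payoff=16.6409 vs cont=15.4384 → 16.6409 [stop]  node(5,3) S=150.6044 payoff=0.0000 vs cont=2.1373 → 2.1373 [wait]  node(5,4) S=181.1793 payoff=0.0000 vs cont=0.0000 → 0.0000 [wait]  node(5,5) S=217.9615 payoff=0.0000 vs cont=0.0000 → 0.0000 [wait]  ⇒ S*(5)=125.1891
t_4: node(4,0) S=94.8768 payoff=46.9532 vs cont=45.7507 → 46.9532 [stop]  node(4,1) S=114.1382 payoff=27.6918 vs cont=26.4893 → 27.6918 [stop]  node(4,2) S=137.3100 payoff=4.5200 vs cont=8.9772 → 8.9772 [wait]  node(4,3) S=165.1860 payoff=0.0000 vs cont=1.0106 → 1.0106 [wait]  node(4,4) S=198.7212 payoff=0.0000 vs cont=0.0000 → 0.0000 [wait]  ⇒ S*(4)=114.1382
t_3: node(3,0) S=104.0628 payoff=37.7672 vs cont=36.5647 → 37.7672 [stop]  node(3,1) S=125.1891 payoff=16.6409 vs cont=17.7502 → 17.7502 [wait]  node(3,2) S=150.6044 payoff=0.0000 vs cont=4.7690 → 4.7690 [wait]  node(3,3) S=181.1793 payoff=0.0000 vs cont=0.4779 → 0.4779 [wait]  ⇒ S*(3)=104.0628
t_2: node(2,0) S=114.1382 payoff=27.6918 vs cont=27.0647 → 27.6918 [stop]  node(2,1) S=137.3100 payoff=4.5200 vs cont=10.8667 → 10.8667 [wait]  node(2,2) S=165.1860 payoff=0.0000 vs cont=2.5029 → 2.5029 [wait]  ⇒ S*(2)=114.1382
t_1: node(1,0) S=125.1891 payoff=16.6409 vs cont=18.7303 → 18.7303 [wait]  node(1,1) S=150.6044 payoff=0.0000 vs cont=6.4365 → 6.4365 [wait]  ⇒ S*(1)=-
t_0: node(0,0) S=137.3100 payoff=4.5200 vs cont=12.1950 → 12.1950 [wait]  ⇒ S*(0)=-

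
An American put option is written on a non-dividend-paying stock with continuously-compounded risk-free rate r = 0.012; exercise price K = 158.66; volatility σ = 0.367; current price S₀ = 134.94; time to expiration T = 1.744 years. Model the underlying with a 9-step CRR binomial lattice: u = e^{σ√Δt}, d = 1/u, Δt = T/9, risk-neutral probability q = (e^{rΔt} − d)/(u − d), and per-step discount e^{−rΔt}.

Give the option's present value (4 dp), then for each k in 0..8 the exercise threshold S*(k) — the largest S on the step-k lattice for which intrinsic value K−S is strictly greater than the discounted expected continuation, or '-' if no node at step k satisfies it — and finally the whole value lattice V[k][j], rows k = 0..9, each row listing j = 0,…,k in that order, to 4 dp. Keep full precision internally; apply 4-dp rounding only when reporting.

params: Δt=0.19378 u=1.17534 d=0.85082 q=0.46687 e^(-rΔt)=0.99768
t_9 payoffs: 127.1330 115.1082 98.4969 75.5498 43.8503 0.0602 0.0000 0.0000 0.0000 0.0000
t_8: node(8,0) S=37.0548 payoff=121.6052 vs cont=121.2367 → 121.6052 [stop]  node(8,1) S=51.1880 payoff=107.4720 vs cont=107.1035 → 107.4720 [stop]  node(8,2) S=70.7119 payoff=87.9481 vs cont=87.5796 → 87.9481 [stop]  node(8,3) S=97.6825 payoff=60.9775 vs cont=60.6090 → 60.9775 [stop]  node(8,4) S=134.9400 payoff=23.7200 vs cont=23.3515 → 23.7200 [stop]  node(8,5) S=186.4081 payoff=0.0000 vs cont=0.0320 → 0.0320 [wait]  node(8,6) S=257.5070 payoff=0.0000 vs cont=0.0000 → 0.0000 [wait]  node(8,7) S=355.7239 payoff=0.0000 vs cont=0.0000 → 0.0000 [wait]  node(8,8) S=491.4023 payoff=0.0000 vs cont=0.0000 → 0.0000 [wait]  ⇒ S*(8)=134.9400
t_7: node(7,0) S=43.5518 payoff=115.1082 vs cont=114.7397 → 115.1082 [stop]  node(7,1) S=60.1631 payoff=98.4969 vs cont=98.1284 → 98.4969 [stop]  node(7,2) S=83.1102 payoff=75.5498 vs cont=75.1813 → 75.5498 [stop]  node(7,3) S=114.8097 payoff=43.8503 vs cont=43.4818 → 43.8503 [stop]  node(7,4) S=158.5998 payoff=0.0602 vs cont=12.6313 → 12.6313 [wait]  node(7,5) S=219.0922 payoff=0.0000 vs cont=0.0170 → 0.0170 [wait]  node(7,6) S=302.6572 payoff=0.0000 vs cont=0.0000 → 0.0000 [wait]  node(7,7) S=418.0952 payoff=0.0000 vs cont=0.0000 → 0.0000 [wait]  ⇒ S*(7)=114.8097
t_6: node(6,0) S=51.1880 payoff=107.4720 vs cont=107.1035 → 107.4720 [stop]  node(6,1) S=70.7119 payoff=87.9481 vs cont=87.5796 → 87.9481 [stop]  node(6,2) S=97.6825 payoff=60.9775 vs cont=60.6090 → 60.9775 [stop]  node(6,3) S=134.9400 payoff=23.7200 vs cont=29.2070 → 29.2070 [wait]  node(6,4) S=186.4081 payoff=0.0000 vs cont=6.7264 → 6.7264 [wait]  node(6,5) S=257.5070 payoff=0.0000 vs cont=0.0091 → 0.0091 [wait]  node(6,6) S=355.7239 payoff=0.0000 vs cont=0.0000 → 0.0000 [wait]  ⇒ S*(6)=97.6825
t_5: node(5,0) S=60.1631 payoff=98.4969 vs cont=98.1284 → 98.4969 [stop]  node(5,1) S=83.1102 payoff=75.5498 vs cont=75.1813 → 75.5498 [stop]  node(5,2) S=114.8097 payoff=43.8503 vs cont=46.0376 → 46.0376 [wait]  node(5,3) S=158.5998 payoff=0.0602 vs cont=18.6679 → 18.6679 [wait]  node(5,4) S=219.0922 payoff=0.0000 vs cont=3.5819 → 3.5819 [wait]  node(5,5) S=302.6572 payoff=0.0000 vs cont=0.0048 → 0.0048 [wait]  ⇒ S*(5)=83.1102
t_4: node(4,0) S=70.7119 payoff=87.9481 vs cont=87.5796 → 87.9481 [stop]  node(4,1) S=97.6825 payoff=60.9775 vs cont=61.6278 → 61.6278 [wait]  node(4,2) S=134.9400 payoff=23.7200 vs cont=33.1822 → 33.1822 [wait]  node(4,3) S=186.4081 payoff=0.0000 vs cont=11.5977 → 11.5977 [wait]  node(4,4) S=257.5070 payoff=0.0000 vs cont=1.9074 → 1.9074 [wait]  ⇒ S*(4)=70.7119
t_3: node(3,0) S=83.1102 payoff=75.5498 vs cont=75.4842 → 75.5498 [stop]  node(3,1) S=114.8097 payoff=43.8503 vs cont=48.2350 → 48.2350 [wait]  node(3,2) S=158.5998 payoff=0.0602 vs cont=23.0513 → 23.0513 [wait]  node(3,3) S=219.0922 payoff=0.0000 vs cont=7.0571 → 7.0571 [wait]  ⇒ S*(3)=83.1102
t_2: node(2,0) S=97.6825 payoff=60.9775 vs cont=62.6514 → 62.6514 [wait]  node(2,1) S=134.9400 payoff=23.7200 vs cont=36.3927 → 36.3927 [wait]  node(2,2) S=186.4081 payoff=0.0000 vs cont=15.5478 → 15.5478 [wait]  ⇒ S*(2)=-
t_1: node(1,0) S=114.8097 payoff=43.8503 vs cont=50.2749 → 50.2749 [wait]  node(1,1) S=158.5998 payoff=0.0602 vs cont=26.5989 → 26.5989 [wait]  ⇒ S*(1)=-
t_0: node(0,0) S=134.9400 payoff=23.7200 vs cont=39.1301 → 39.1301 [wait]  ⇒ S*(0)=-

price = 39.1301
boundary = - - - 83.1102 70.7119 83.1102 97.6825 114.8097 134.9400
tree:
39.1301
50.2749 26.5989
62.6514 36.3927 15.5478
75.5498 48.2350 23.0513 7.0571
87.9481 61.6278 33.1822 11.5977 1.9074
98.4969 75.5498 46.0376 18.6679 3.5819 0.0048
107.4720 87.9481 60.9775 29.2070 6.7264 0.0091 0.0000
115.1082 98.4969 75.5498 43.8503 12.6313 0.0170 0.0000 0.0000
121.6052 107.4720 87.9481 60.9775 23.7200 0.0320 0.0000 0.0000 0.0000
127.1330 115.1082 98.4969 75.5498 43.8503 0.0602 0.0000 0.0000 0.0000 0.0000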